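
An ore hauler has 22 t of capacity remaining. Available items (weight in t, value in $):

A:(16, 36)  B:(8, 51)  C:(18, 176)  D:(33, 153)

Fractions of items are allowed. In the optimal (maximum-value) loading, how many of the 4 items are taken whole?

Order: C (176/18=9.78) > B (51/8=6.38) > D (153/33=4.64) > A (36/16=2.25)
Fill: take C (18 @ 176) → take 4/8 of B → 25.50; 22/22 used.
1 item(s) taken whole; one partial (take 4/8 of B).

1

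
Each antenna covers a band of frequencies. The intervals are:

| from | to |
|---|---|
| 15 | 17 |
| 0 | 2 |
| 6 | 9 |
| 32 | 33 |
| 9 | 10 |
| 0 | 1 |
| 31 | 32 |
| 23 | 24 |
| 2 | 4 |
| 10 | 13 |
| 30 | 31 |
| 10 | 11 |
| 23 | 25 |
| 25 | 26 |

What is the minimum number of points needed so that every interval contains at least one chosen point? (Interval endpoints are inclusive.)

Sort by right endpoint; whenever an interval is uncovered, place a point at its right end.
Sorted: [0,1] [0,2] [2,4] [6,9] [9,10] [10,11] [10,13] [15,17] [23,24] [23,25] [25,26] [30,31] [31,32] [32,33]
{[0,1],[0,2]} hit by 1; {[2,4]} hit by 4; {[6,9],[9,10]} hit by 9; {[10,11],[10,13]} hit by 11; {[15,17]} hit by 17; {[23,24],[23,25]} hit by 24; {[25,26]} hit by 26; {[30,31],[31,32]} hit by 31; {[32,33]} hit by 33.
Points: 1, 4, 9, 11, 17, 24, 26, 31, 33 (9 total).

9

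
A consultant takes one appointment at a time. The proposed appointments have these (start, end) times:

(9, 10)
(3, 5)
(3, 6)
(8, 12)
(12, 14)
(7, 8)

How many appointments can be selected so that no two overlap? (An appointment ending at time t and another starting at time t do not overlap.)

4

Sorted by end: (3,5)  (3,6)  (7,8)  (9,10)  (8,12)  (12,14)
take (3,5); take (7,8); take (9,10); take (12,14).
Selected 4 appointments.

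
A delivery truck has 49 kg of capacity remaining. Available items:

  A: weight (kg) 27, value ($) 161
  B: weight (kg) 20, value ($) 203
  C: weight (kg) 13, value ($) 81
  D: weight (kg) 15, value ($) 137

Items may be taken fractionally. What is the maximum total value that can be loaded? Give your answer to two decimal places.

426.96

Sort by value per unit weight and fill in that order.
Order: B (203/20=10.15) > D (137/15=9.13) > C (81/13=6.23) > A (161/27=5.96)
Fill: take B (20 @ 203) → take D (15 @ 137) → take C (13 @ 81) → take 1/27 of A → 5.96; 49/49 used.
Total value = 426.96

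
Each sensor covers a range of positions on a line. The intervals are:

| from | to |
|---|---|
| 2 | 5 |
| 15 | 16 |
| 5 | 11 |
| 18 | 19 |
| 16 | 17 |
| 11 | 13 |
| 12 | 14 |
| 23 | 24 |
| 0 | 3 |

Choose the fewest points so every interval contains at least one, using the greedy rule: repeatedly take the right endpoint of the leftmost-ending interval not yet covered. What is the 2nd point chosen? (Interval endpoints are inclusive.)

11

Sort by right endpoint; whenever an interval is uncovered, place a point at its right end.
By right end: [0,3]  [2,5]  [5,11]  [11,13]  [12,14]  [15,16]  [16,17]  [18,19]  [23,24]
[0,3] uncovered → point at 3; [5,11] uncovered → point at 11; [12,14] uncovered → point at 14; [15,16] uncovered → point at 16; [18,19] uncovered → point at 19; [23,24] uncovered → point at 24.
Points: 3, 11, 14, 16, 19, 24 (6 total).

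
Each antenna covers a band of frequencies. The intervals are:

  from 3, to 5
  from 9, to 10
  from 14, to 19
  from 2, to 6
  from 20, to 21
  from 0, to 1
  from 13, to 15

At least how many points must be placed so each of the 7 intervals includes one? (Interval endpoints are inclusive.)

5

Sort by right endpoint; whenever an interval is uncovered, place a point at its right end.
Sorted: [0,1] [3,5] [2,6] [9,10] [13,15] [14,19] [20,21]
{[0,1]} hit by 1; {[3,5],[2,6]} hit by 5; {[9,10]} hit by 10; {[13,15],[14,19]} hit by 15; {[20,21]} hit by 21.
Points: 1, 5, 10, 15, 21 (5 total).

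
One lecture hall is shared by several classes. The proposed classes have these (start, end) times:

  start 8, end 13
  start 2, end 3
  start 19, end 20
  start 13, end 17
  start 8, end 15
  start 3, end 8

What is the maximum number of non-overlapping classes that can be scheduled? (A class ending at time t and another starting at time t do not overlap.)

5

By end time: (2,3), (3,8), (8,13), (8,15), (13,17), (19,20).
Pick (2,3); next start ≥ 3 → (3,8); next start ≥ 8 → (8,13); next start ≥ 13 → (13,17); next start ≥ 17 → (19,20).
Selected 5 classes.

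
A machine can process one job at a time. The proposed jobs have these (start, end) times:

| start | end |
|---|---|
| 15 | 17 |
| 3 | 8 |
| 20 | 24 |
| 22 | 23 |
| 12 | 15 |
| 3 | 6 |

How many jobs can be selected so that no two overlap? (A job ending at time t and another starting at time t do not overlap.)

4

Sort by end time and greedily take each interval whose start is ≥ the last chosen end.
Sorted by end: (3,6)  (3,8)  (12,15)  (15,17)  (22,23)  (20,24)
take (3,6); skip (3,8); take (12,15); take (15,17); take (22,23).
Selected 4 jobs.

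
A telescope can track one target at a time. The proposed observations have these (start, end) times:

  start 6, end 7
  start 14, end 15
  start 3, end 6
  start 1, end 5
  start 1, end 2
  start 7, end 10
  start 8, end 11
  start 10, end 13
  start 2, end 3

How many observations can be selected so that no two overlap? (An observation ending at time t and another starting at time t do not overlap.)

7

By end time: (1,2), (2,3), (1,5), (3,6), (6,7), (7,10), (8,11), (10,13), (14,15).
Pick (1,2); next start ≥ 2 → (2,3); next start ≥ 3 → (3,6); next start ≥ 6 → (6,7); next start ≥ 7 → (7,10); next start ≥ 10 → (10,13); next start ≥ 13 → (14,15).
Selected 7 observations.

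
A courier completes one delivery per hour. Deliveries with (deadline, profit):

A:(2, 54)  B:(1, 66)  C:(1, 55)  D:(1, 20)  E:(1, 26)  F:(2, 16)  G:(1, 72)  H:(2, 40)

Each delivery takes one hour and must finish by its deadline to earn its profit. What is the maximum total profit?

Sort by profit descending; place each in the latest free slot ≤ its deadline.
By profit: G(d1,72), B(d1,66), C(d1,55), A(d2,54), H(d2,40), E(d1,26), D(d1,20), F(d2,16)
G→slot 1; B skipped; C skipped; A→slot 2; H skipped; E skipped; D skipped; F skipped.
Profit = 72 + 54 = 126

126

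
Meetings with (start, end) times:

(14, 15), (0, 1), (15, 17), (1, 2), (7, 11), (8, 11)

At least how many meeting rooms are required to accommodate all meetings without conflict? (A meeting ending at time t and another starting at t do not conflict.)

2

starts: [0, 1, 7, 8, 14, 15]
ends:   [1, 2, 11, 11, 15, 17]
s0→1 e1→0 s1→1 e2→0 s7→1 s8→2  — peak 2.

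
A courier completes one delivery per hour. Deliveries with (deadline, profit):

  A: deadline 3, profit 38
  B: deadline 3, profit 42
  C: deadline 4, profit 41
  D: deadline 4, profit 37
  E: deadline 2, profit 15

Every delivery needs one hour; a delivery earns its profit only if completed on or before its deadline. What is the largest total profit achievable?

158

By profit: B(d3,42), C(d4,41), A(d3,38), D(d4,37), E(d2,15)
B→slot 3; C→slot 4; A→slot 2; D→slot 1; E skipped.
Profit = 37 + 38 + 42 + 41 = 158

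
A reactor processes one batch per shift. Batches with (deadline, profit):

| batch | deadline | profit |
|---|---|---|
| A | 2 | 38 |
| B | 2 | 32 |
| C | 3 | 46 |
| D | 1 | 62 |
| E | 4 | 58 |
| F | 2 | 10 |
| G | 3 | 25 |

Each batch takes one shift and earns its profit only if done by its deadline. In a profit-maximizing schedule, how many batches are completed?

4

Take jobs in profit order; each goes to the latest open slot no later than its deadline.
Profit order: D=62 E=58 C=46 A=38 B=32 G=25 F=10
Assign: D→slot 1, E→slot 4, C→slot 3, A→slot 2, B skipped, G skipped, F skipped.
Slots: [1:D] [2:A] [3:C] [4:E]
4 of 7 scheduled.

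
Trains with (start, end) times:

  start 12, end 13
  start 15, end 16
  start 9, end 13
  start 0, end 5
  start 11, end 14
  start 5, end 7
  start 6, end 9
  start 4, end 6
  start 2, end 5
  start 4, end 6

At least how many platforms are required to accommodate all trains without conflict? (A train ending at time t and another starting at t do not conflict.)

starts: [0, 2, 4, 4, 5, 6, 9, 11, 12, 15]
ends:   [5, 5, 6, 6, 7, 9, 13, 13, 14, 16]
s0→1 s2→2 s4→3 s4→4  — peak 4.

4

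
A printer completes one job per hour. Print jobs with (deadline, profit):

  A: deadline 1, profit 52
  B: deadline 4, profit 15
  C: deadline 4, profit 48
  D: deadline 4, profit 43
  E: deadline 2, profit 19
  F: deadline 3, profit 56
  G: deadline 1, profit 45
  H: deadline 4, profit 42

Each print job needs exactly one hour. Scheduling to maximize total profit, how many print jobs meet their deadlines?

4

By profit: F(d3,56), A(d1,52), C(d4,48), G(d1,45), D(d4,43), H(d4,42), E(d2,19), B(d4,15)
F→slot 3; A→slot 1; C→slot 4; G skipped; D→slot 2; H skipped; E skipped; B skipped.
4 of 8 scheduled.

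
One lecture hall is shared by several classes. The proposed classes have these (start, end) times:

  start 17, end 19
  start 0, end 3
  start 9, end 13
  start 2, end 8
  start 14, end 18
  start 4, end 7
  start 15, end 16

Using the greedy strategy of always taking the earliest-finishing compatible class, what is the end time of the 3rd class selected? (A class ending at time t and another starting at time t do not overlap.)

13

Sorted by end: (0,3)  (4,7)  (2,8)  (9,13)  (15,16)  (14,18)  (17,19)
take (0,3); take (4,7); skip (2,8); take (9,13); take (15,16); take (17,19).
Selected: (0,3) (4,7) (9,13) (15,16) (17,19)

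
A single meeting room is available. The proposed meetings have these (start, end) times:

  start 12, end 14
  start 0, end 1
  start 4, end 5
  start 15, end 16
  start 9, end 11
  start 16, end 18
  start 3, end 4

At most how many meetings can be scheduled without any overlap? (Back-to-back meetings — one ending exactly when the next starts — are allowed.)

7

Greedy by earliest finish: after sorting by end time, pick each interval compatible with the last pick.
Sorted by end: (0,1)  (3,4)  (4,5)  (9,11)  (12,14)  (15,16)  (16,18)
take (0,1); take (3,4); take (4,5); take (9,11); take (12,14); take (15,16); take (16,18).
Selected 7 meetings.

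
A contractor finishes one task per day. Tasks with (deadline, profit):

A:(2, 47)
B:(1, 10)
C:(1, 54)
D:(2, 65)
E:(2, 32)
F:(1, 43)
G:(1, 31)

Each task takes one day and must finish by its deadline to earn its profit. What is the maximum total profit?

Take jobs in profit order; each goes to the latest open slot no later than its deadline.
By profit: D(d2,65), C(d1,54), A(d2,47), F(d1,43), E(d2,32), G(d1,31), B(d1,10)
D→slot 2; C→slot 1; A skipped; F skipped; E skipped; G skipped; B skipped.
Profit = 54 + 65 = 119

119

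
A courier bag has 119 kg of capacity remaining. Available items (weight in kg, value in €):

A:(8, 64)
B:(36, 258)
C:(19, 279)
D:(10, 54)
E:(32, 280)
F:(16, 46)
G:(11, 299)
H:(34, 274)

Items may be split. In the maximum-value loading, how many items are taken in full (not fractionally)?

Sort by value per unit weight and fill in that order.
Ratios (sorted): G 27.18, C 14.68, E 8.75, H 8.06, A 8.00, B 7.17, D 5.40, F 2.88
take G (11 @ 299); take C (19 @ 279); take E (32 @ 280); take H (34 @ 274); take A (8 @ 64); take 15/36 of B → 107.50. Capacity used 119/119.
5 item(s) taken whole; one partial (take 15/36 of B).

5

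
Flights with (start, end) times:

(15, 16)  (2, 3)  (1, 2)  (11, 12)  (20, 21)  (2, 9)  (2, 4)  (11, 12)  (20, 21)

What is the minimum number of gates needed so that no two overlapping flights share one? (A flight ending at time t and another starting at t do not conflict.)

3

Events (time:±→running): 1:+→1 2:-→0 2:+→1 2:+→2 2:+→3 … peak 3.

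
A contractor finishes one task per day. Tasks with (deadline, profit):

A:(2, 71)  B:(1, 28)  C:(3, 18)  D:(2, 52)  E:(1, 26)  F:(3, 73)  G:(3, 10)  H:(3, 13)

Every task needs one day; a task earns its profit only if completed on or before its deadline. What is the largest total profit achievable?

196

Profit order: F=73 A=71 D=52 B=28 E=26 C=18 H=13 G=10
Assign: F→slot 3, A→slot 2, D→slot 1, B skipped, E skipped, C skipped, H skipped, G skipped.
Slots: [1:D] [2:A] [3:F]
Profit = 52 + 71 + 73 = 196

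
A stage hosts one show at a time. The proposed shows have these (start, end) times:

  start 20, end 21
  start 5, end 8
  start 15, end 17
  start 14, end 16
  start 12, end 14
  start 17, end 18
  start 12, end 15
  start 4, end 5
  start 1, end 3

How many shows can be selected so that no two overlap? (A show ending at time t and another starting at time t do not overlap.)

By end time: (1,3), (4,5), (5,8), (12,14), (12,15), (14,16), (15,17), (17,18), (20,21).
Pick (1,3); next start ≥ 3 → (4,5); next start ≥ 5 → (5,8); next start ≥ 8 → (12,14); next start ≥ 14 → (14,16); next start ≥ 16 → (17,18); next start ≥ 18 → (20,21).
Selected 7 shows.

7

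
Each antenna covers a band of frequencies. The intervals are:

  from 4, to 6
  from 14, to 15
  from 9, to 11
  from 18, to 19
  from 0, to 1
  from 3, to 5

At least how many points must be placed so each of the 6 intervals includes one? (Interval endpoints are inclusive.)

Sort by right endpoint; whenever an interval is uncovered, place a point at its right end.
By right end: [0,1]  [3,5]  [4,6]  [9,11]  [14,15]  [18,19]
[0,1] uncovered → point at 1; [3,5] uncovered → point at 5; [9,11] uncovered → point at 11; [14,15] uncovered → point at 15; [18,19] uncovered → point at 19.
Points: 1, 5, 11, 15, 19 (5 total).

5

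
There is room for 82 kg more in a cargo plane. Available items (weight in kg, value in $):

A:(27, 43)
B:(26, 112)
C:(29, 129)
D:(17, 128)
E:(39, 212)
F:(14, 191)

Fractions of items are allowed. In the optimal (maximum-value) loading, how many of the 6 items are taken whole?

Greedy by value/weight ratio, highest first.
Ratios (sorted): F 13.64, D 7.53, E 5.44, C 4.45, B 4.31, A 1.59
take F (14 @ 191); take D (17 @ 128); take E (39 @ 212); take 12/29 of C → 53.38. Capacity used 82/82.
3 item(s) taken whole; one partial (take 12/29 of C).

3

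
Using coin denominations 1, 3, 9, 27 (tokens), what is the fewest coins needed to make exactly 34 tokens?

34 − 1×27→7 − 2×3→1 − 1×1→0
Total coins = 1 + 2 + 1 = 4

4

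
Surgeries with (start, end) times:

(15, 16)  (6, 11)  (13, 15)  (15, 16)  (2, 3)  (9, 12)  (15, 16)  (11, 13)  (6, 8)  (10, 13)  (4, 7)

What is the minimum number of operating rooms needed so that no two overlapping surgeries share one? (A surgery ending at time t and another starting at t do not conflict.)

3

Count concurrent intervals with a sweep; the peak is the room count.
starts: [2, 4, 6, 6, 9, 10, 11, 13, 15, 15, 15]
ends:   [3, 7, 8, 11, 12, 13, 13, 15, 16, 16, 16]
s2→1 e3→0 s4→1 s6→2 s6→3  — peak 3.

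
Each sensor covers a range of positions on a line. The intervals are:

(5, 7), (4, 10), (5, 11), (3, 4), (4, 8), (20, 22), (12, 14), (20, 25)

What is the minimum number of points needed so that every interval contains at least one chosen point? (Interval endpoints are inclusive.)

4

By right end: [3,4]  [5,7]  [4,8]  [4,10]  [5,11]  [12,14]  [20,22]  [20,25]
[3,4] uncovered → point at 4; [5,7] uncovered → point at 7; [12,14] uncovered → point at 14; [20,22] uncovered → point at 22.
Points: 4, 7, 14, 22 (4 total).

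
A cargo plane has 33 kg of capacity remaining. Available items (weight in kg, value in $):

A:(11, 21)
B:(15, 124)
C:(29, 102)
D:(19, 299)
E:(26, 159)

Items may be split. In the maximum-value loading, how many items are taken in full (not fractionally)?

1

Greedy by value/weight ratio, highest first.
Order: D (299/19=15.74) > B (124/15=8.27) > E (159/26=6.12) > C (102/29=3.52) > A (21/11=1.91)
Fill: take D (19 @ 299) → take 14/15 of B → 115.73; 33/33 used.
1 item(s) taken whole; one partial (take 14/15 of B).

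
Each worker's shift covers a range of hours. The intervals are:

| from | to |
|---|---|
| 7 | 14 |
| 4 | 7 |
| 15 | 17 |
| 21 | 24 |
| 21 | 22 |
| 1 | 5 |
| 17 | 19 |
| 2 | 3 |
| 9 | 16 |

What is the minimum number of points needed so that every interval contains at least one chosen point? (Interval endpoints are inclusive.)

Process intervals by earliest right end; each time one isn't hit yet, stab at its right endpoint.
By right end: [2,3]  [1,5]  [4,7]  [7,14]  [9,16]  [15,17]  [17,19]  [21,22]  [21,24]
[2,3] uncovered → point at 3; [4,7] uncovered → point at 7; [9,16] uncovered → point at 16; [17,19] uncovered → point at 19; [21,22] uncovered → point at 22.
Points: 3, 7, 16, 19, 22 (5 total).

5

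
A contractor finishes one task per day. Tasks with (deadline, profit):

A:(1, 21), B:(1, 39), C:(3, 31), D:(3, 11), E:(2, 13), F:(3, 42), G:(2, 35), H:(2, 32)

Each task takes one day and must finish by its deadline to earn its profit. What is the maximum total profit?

116

Take jobs in profit order; each goes to the latest open slot no later than its deadline.
By profit: F(d3,42), B(d1,39), G(d2,35), H(d2,32), C(d3,31), A(d1,21), E(d2,13), D(d3,11)
F→slot 3; B→slot 1; G→slot 2; H skipped; C skipped; A skipped; E skipped; D skipped.
Profit = 39 + 35 + 42 = 116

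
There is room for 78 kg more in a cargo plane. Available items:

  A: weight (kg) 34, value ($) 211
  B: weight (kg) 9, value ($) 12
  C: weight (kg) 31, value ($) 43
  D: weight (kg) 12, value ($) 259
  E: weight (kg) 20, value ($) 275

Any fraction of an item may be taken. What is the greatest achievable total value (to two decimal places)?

761.65

Order: D (259/12=21.58) > E (275/20=13.75) > A (211/34=6.21) > C (43/31=1.39) > B (12/9=1.33)
Fill: take D (12 @ 259) → take E (20 @ 275) → take A (34 @ 211) → take 12/31 of C → 16.65; 78/78 used.
Total value = 761.65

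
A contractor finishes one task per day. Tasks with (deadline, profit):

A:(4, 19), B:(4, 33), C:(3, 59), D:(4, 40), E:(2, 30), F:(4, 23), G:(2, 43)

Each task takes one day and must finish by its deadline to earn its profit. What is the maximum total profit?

Profit order: C=59 G=43 D=40 B=33 E=30 F=23 A=19
Assign: C→slot 3, G→slot 2, D→slot 4, B→slot 1, E skipped, F skipped, A skipped.
Slots: [1:B] [2:G] [3:C] [4:D]
Profit = 33 + 43 + 59 + 40 = 175

175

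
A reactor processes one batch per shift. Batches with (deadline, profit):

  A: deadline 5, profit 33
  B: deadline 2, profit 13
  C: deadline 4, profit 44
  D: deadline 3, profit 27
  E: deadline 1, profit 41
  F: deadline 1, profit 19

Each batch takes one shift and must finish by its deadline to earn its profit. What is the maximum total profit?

158

By profit: C(d4,44), E(d1,41), A(d5,33), D(d3,27), F(d1,19), B(d2,13)
C→slot 4; E→slot 1; A→slot 5; D→slot 3; F skipped; B→slot 2.
Profit = 41 + 13 + 27 + 44 + 33 = 158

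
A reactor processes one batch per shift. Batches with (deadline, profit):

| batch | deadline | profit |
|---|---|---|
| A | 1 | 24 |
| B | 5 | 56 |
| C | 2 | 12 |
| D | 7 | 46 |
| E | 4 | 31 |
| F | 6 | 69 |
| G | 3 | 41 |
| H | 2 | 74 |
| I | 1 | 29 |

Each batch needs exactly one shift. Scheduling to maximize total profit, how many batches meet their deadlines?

Sort by profit descending; place each in the latest free slot ≤ its deadline.
By profit: H(d2,74), F(d6,69), B(d5,56), D(d7,46), G(d3,41), E(d4,31), I(d1,29), A(d1,24), C(d2,12)
H→slot 2; F→slot 6; B→slot 5; D→slot 7; G→slot 3; E→slot 4; I→slot 1; A skipped; C skipped.
7 of 9 scheduled.

7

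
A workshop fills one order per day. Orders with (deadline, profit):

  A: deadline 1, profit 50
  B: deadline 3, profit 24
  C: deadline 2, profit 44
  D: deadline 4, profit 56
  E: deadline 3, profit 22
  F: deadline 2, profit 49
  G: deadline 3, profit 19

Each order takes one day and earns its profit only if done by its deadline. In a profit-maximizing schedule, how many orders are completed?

Profit order: D=56 A=50 F=49 C=44 B=24 E=22 G=19
Assign: D→slot 4, A→slot 1, F→slot 2, C skipped, B→slot 3, E skipped, G skipped.
Slots: [1:A] [2:F] [3:B] [4:D]
4 of 7 scheduled.

4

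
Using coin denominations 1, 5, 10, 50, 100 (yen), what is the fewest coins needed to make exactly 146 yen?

Greedy: take as many of the largest coin as possible, then repeat with the remainder.
146 = 1×100 + 4×10 + 1×5 + 1×1
Total coins = 1 + 4 + 1 + 1 = 7

7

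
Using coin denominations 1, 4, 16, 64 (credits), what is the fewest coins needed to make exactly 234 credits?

9

Use the largest denomination that fits, subtract, and repeat.
234 − 3×64→42 − 2×16→10 − 2×4→2 − 2×1→0
Total coins = 3 + 2 + 2 + 2 = 9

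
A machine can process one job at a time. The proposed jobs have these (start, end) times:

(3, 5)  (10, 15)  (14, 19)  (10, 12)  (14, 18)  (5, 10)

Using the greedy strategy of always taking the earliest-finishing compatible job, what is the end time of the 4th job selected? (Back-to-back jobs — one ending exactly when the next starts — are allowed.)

18

Sorted by end: (3,5)  (5,10)  (10,12)  (10,15)  (14,18)  (14,19)
take (3,5); take (5,10); take (10,12); skip (10,15); take (14,18).
Selected: (3,5) (5,10) (10,12) (14,18)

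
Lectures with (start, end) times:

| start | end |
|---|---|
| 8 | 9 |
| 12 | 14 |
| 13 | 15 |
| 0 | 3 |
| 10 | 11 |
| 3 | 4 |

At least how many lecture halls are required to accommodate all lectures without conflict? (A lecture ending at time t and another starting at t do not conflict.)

starts: [0, 3, 8, 10, 12, 13]
ends:   [3, 4, 9, 11, 14, 15]
s0→1 e3→0 s3→1 e4→0 s8→1 e9→0 s10→1 e11→0 s12→1 s13→2  — peak 2.

2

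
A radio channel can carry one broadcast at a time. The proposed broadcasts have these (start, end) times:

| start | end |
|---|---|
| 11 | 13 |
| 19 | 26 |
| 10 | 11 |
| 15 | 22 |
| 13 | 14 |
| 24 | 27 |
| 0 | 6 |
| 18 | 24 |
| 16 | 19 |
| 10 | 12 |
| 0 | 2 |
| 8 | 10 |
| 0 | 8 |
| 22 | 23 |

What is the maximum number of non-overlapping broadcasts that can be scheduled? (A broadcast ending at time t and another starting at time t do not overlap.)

8

Sorted by end: (0,2)  (0,6)  (0,8)  (8,10)  (10,11)  (10,12)  (11,13)  (13,14)  (16,19)  (15,22)  (22,23)  (18,24)  (19,26)  (24,27)
take (0,2); skip (0,6); take (8,10); take (10,11); take (11,13); take (13,14); take (16,19); take (22,23); skip (18,24); take (24,27).
Selected 8 broadcasts.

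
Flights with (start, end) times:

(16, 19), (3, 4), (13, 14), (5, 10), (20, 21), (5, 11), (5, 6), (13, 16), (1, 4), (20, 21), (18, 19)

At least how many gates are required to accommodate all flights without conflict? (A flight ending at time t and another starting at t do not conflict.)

starts: [1, 3, 5, 5, 5, 13, 13, 16, 18, 20, 20]
ends:   [4, 4, 6, 10, 11, 14, 16, 19, 19, 21, 21]
s1→1 s3→2 e4→1 e4→0 s5→1 s5→2 s5→3  — peak 3.

3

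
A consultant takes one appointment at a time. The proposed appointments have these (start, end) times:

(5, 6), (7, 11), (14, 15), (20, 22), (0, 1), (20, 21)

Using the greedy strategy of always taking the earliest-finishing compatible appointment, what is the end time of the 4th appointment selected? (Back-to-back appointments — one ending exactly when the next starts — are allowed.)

By end time: (0,1), (5,6), (7,11), (14,15), (20,21), (20,22).
Pick (0,1); next start ≥ 1 → (5,6); next start ≥ 6 → (7,11); next start ≥ 11 → (14,15); next start ≥ 15 → (20,21).
Selected: (0,1) (5,6) (7,11) (14,15) (20,21)

15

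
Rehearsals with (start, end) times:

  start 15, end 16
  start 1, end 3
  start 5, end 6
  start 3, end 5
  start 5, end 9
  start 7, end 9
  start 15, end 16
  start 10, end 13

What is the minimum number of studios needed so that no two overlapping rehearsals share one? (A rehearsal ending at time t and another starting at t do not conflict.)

2

Count concurrent intervals with a sweep; the peak is the room count.
starts: [1, 3, 5, 5, 7, 10, 15, 15]
ends:   [3, 5, 6, 9, 9, 13, 16, 16]
s1→1 e3→0 s3→1 e5→0 s5→1 s5→2  — peak 2.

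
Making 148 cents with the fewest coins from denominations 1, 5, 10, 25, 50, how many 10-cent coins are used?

2

Use the largest denomination that fits, subtract, and repeat.
148 − 2×50→48 − 1×25→23 − 2×10→3 − 3×1→0
Count of 10: 2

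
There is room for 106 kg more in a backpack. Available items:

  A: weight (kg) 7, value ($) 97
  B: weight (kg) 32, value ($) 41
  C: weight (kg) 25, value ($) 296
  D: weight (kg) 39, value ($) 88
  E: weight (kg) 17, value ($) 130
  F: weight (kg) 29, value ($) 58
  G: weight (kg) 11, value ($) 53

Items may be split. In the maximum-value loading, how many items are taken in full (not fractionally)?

5

Order: A (97/7=13.86) > C (296/25=11.84) > E (130/17=7.65) > G (53/11=4.82) > D (88/39=2.26) > F (58/29=2.00) > B (41/32=1.28)
Fill: take A (7 @ 97) → take C (25 @ 296) → take E (17 @ 130) → take G (11 @ 53) → take D (39 @ 88) → take 7/29 of F → 14.00; 106/106 used.
5 item(s) taken whole; one partial (take 7/29 of F).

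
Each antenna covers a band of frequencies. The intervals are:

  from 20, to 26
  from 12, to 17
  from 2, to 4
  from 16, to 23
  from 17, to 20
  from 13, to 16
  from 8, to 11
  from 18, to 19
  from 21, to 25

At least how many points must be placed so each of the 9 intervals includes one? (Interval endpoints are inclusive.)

Sorted: [2,4] [8,11] [13,16] [12,17] [18,19] [17,20] [16,23] [21,25] [20,26]
{[2,4]} hit by 4; {[8,11]} hit by 11; {[13,16],[12,17]} hit by 16; {[18,19],[17,20],[16,23]} hit by 19; {[21,25],[20,26]} hit by 25.
Points: 4, 11, 16, 19, 25 (5 total).

5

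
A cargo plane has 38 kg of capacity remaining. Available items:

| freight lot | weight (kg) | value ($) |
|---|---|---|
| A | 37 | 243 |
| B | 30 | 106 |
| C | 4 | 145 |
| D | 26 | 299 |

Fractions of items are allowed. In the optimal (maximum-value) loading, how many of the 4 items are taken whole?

Order: C (145/4=36.25) > D (299/26=11.50) > A (243/37=6.57) > B (106/30=3.53)
Fill: take C (4 @ 145) → take D (26 @ 299) → take 8/37 of A → 52.54; 38/38 used.
2 item(s) taken whole; one partial (take 8/37 of A).

2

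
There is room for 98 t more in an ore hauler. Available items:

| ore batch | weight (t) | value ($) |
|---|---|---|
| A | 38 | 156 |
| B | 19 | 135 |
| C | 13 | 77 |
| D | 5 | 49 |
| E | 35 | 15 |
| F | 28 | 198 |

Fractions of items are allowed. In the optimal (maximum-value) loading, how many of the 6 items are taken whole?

4

Sort by value per unit weight and fill in that order.
Order: D (49/5=9.80) > B (135/19=7.11) > F (198/28=7.07) > C (77/13=5.92) > A (156/38=4.11) > E (15/35=0.43)
Fill: take D (5 @ 49) → take B (19 @ 135) → take F (28 @ 198) → take C (13 @ 77) → take 33/38 of A → 135.47; 98/98 used.
4 item(s) taken whole; one partial (take 33/38 of A).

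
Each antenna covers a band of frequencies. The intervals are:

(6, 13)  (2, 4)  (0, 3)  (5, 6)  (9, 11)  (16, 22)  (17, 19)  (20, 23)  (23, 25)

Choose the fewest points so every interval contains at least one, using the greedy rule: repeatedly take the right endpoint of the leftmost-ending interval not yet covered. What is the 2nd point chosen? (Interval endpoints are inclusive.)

6

Sort by right endpoint; whenever an interval is uncovered, place a point at its right end.
Sorted: [0,3] [2,4] [5,6] [9,11] [6,13] [17,19] [16,22] [20,23] [23,25]
{[0,3],[2,4]} hit by 3; {[5,6]} hit by 6; {[9,11],[6,13]} hit by 11; {[17,19],[16,22]} hit by 19; {[20,23],[23,25]} hit by 23.
Points: 3, 6, 11, 19, 23 (5 total).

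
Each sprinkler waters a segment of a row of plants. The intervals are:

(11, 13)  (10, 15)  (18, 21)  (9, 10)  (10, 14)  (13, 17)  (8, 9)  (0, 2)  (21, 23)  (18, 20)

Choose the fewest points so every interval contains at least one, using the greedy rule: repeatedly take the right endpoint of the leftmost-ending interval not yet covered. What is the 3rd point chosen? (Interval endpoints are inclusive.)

13

By right end: [0,2]  [8,9]  [9,10]  [11,13]  [10,14]  [10,15]  [13,17]  [18,20]  [18,21]  [21,23]
[0,2] uncovered → point at 2; [8,9] uncovered → point at 9; [11,13] uncovered → point at 13; [18,20] uncovered → point at 20; [21,23] uncovered → point at 23.
Points: 2, 9, 13, 20, 23 (5 total).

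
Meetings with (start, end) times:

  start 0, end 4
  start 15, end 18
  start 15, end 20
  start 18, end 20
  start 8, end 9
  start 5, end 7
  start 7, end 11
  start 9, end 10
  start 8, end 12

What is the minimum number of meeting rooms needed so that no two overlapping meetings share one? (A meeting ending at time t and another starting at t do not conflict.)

3

Events (time:±→running): 0:+→1 4:-→0 5:+→1 7:-→0 7:+→1 8:+→2 8:+→3 … peak 3.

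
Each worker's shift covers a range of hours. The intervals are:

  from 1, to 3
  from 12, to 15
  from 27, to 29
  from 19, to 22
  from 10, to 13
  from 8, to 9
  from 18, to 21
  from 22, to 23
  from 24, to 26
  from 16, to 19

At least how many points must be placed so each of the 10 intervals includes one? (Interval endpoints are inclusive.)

7

By right end: [1,3]  [8,9]  [10,13]  [12,15]  [16,19]  [18,21]  [19,22]  [22,23]  [24,26]  [27,29]
[1,3] uncovered → point at 3; [8,9] uncovered → point at 9; [10,13] uncovered → point at 13; [16,19] uncovered → point at 19; [22,23] uncovered → point at 23; [24,26] uncovered → point at 26; [27,29] uncovered → point at 29.
Points: 3, 9, 13, 19, 23, 26, 29 (7 total).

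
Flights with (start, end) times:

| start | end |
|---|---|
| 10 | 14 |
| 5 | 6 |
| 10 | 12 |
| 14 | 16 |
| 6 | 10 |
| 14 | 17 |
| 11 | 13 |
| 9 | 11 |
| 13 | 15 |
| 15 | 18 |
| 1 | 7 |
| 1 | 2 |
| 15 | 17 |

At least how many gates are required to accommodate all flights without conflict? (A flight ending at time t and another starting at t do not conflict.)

The answer is the maximum number of intervals overlapping at any instant.
Events (time:±→running): 1:+→1 1:+→2 2:-→1 5:+→2 6:-→1 6:+→2 7:-→1 9:+→2 10:-→1 10:+→2 10:+→3 11:-→2 11:+→3 12:-→2 13:-→1 13:+→2 14:-→1 14:+→2 14:+→3 15:-→2 15:+→3 15:+→4 … peak 4.

4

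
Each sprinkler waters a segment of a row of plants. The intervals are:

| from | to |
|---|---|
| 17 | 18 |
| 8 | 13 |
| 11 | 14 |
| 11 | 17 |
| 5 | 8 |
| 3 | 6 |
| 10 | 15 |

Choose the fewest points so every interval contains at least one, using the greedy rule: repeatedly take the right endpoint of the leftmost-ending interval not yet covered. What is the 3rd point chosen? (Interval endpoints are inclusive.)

18

Process intervals by earliest right end; each time one isn't hit yet, stab at its right endpoint.
By right end: [3,6]  [5,8]  [8,13]  [11,14]  [10,15]  [11,17]  [17,18]
[3,6] uncovered → point at 6; [8,13] uncovered → point at 13; [17,18] uncovered → point at 18.
Points: 6, 13, 18 (3 total).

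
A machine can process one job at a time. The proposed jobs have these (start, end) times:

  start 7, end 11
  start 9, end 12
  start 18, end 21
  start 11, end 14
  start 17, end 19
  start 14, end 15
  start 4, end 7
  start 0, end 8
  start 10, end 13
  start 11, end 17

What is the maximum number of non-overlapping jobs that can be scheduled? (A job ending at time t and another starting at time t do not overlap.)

Sort by end time and greedily take each interval whose start is ≥ the last chosen end.
Sorted by end: (4,7)  (0,8)  (7,11)  (9,12)  (10,13)  (11,14)  (14,15)  (11,17)  (17,19)  (18,21)
take (4,7); take (7,11); take (11,14); take (14,15); skip (11,17); take (17,19).
Selected 5 jobs.

5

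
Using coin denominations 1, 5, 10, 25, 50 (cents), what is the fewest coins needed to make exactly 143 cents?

8

143 − 2×50→43 − 1×25→18 − 1×10→8 − 1×5→3 − 3×1→0
Total coins = 2 + 1 + 1 + 1 + 3 = 8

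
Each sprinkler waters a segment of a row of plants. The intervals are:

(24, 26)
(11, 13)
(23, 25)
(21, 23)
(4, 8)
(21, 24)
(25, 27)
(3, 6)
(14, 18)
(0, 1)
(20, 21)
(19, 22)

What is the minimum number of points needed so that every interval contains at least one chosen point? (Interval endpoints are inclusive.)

Sort by right endpoint; whenever an interval is uncovered, place a point at its right end.
Sorted: [0,1] [3,6] [4,8] [11,13] [14,18] [20,21] [19,22] [21,23] [21,24] [23,25] [24,26] [25,27]
{[0,1]} hit by 1; {[3,6],[4,8]} hit by 6; {[11,13]} hit by 13; {[14,18]} hit by 18; {[20,21],[19,22],[21,23],[21,24]} hit by 21; {[23,25],[24,26],[25,27]} hit by 25.
Points: 1, 6, 13, 18, 21, 25 (6 total).

6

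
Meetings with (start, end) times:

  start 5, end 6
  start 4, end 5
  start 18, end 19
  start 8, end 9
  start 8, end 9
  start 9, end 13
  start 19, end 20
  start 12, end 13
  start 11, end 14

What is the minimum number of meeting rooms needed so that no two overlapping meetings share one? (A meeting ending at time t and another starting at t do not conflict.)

3

starts: [4, 5, 8, 8, 9, 11, 12, 18, 19]
ends:   [5, 6, 9, 9, 13, 13, 14, 19, 20]
s4→1 e5→0 s5→1 e6→0 s8→1 s8→2 e9→1 e9→0 s9→1 s11→2 s12→3  — peak 3.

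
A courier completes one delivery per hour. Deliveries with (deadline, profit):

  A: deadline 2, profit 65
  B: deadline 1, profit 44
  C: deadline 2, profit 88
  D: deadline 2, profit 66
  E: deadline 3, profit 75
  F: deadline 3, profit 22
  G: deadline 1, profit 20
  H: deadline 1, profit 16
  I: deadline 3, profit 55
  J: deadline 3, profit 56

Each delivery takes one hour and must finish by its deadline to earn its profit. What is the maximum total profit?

229

Sort by profit descending; place each in the latest free slot ≤ its deadline.
Profit order: C=88 E=75 D=66 A=65 J=56 I=55 B=44 F=22 G=20 H=16
Assign: C→slot 2, E→slot 3, D→slot 1, A skipped, J skipped, I skipped, B skipped, F skipped, G skipped, H skipped.
Slots: [1:D] [2:C] [3:E]
Profit = 66 + 88 + 75 = 229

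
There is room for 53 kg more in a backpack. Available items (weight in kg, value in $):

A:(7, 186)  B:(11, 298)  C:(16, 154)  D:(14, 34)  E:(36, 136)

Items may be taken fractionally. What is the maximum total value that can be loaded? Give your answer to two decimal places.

709.78

Sort by value per unit weight and fill in that order.
Ratios (sorted): B 27.09, A 26.57, C 9.62, E 3.78, D 2.43
take B (11 @ 298); take A (7 @ 186); take C (16 @ 154); take 19/36 of E → 71.78. Capacity used 53/53.
Total value = 709.78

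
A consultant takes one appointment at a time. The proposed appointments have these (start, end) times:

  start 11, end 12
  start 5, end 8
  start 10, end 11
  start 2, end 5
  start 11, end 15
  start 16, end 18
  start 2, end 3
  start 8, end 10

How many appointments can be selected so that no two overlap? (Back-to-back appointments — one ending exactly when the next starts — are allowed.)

6

Sorted by end: (2,3)  (2,5)  (5,8)  (8,10)  (10,11)  (11,12)  (11,15)  (16,18)
take (2,3); take (5,8); take (8,10); take (10,11); take (11,12); take (16,18).
Selected 6 appointments.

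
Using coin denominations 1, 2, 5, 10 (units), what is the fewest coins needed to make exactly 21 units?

3

21 = 2×10 + 1×1
Total coins = 2 + 1 = 3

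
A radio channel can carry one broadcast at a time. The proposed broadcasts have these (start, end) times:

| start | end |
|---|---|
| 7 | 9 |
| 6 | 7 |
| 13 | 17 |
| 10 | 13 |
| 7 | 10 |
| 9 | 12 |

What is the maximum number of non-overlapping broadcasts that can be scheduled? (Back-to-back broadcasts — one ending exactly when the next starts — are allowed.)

Sorted by end: (6,7)  (7,9)  (7,10)  (9,12)  (10,13)  (13,17)
take (6,7); take (7,9); take (9,12); skip (10,13); take (13,17).
Selected 4 broadcasts.

4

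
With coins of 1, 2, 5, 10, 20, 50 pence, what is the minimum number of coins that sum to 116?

5

Greedy: take as many of the largest coin as possible, then repeat with the remainder.
116 = 2×50 + 1×10 + 1×5 + 1×1
Total coins = 2 + 1 + 1 + 1 = 5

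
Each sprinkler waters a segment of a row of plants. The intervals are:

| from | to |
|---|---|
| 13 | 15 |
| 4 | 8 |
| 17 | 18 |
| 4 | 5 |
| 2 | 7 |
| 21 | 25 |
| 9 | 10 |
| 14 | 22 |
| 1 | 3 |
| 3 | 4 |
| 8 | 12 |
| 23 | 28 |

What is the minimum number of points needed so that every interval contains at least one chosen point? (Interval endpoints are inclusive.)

6

By right end: [1,3]  [3,4]  [4,5]  [2,7]  [4,8]  [9,10]  [8,12]  [13,15]  [17,18]  [14,22]  [21,25]  [23,28]
[1,3] uncovered → point at 3; [4,5] uncovered → point at 5; [9,10] uncovered → point at 10; [13,15] uncovered → point at 15; [17,18] uncovered → point at 18; [21,25] uncovered → point at 25.
Points: 3, 5, 10, 15, 18, 25 (6 total).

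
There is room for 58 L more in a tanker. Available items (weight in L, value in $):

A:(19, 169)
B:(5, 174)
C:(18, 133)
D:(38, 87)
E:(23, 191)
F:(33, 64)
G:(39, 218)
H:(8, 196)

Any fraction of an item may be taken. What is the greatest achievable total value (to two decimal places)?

Ratios (sorted): B 34.80, H 24.50, A 8.89, E 8.30, C 7.39, G 5.59, D 2.29, F 1.94
take B (5 @ 174); take H (8 @ 196); take A (19 @ 169); take E (23 @ 191); take 3/18 of C → 22.17. Capacity used 58/58.
Total value = 752.17

752.17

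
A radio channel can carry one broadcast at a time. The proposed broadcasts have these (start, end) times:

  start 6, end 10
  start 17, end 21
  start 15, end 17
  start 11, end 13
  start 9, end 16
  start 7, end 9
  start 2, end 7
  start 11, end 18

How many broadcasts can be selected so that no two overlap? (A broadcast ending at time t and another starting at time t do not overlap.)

Sorted by end: (2,7)  (7,9)  (6,10)  (11,13)  (9,16)  (15,17)  (11,18)  (17,21)
take (2,7); take (7,9); take (11,13); skip (9,16); take (15,17); take (17,21).
Selected 5 broadcasts.

5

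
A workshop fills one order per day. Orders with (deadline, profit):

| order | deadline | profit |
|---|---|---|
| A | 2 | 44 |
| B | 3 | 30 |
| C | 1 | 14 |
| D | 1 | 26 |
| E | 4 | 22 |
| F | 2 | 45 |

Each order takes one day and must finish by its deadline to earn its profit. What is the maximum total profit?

Profit order: F=45 A=44 B=30 D=26 E=22 C=14
Assign: F→slot 2, A→slot 1, B→slot 3, D skipped, E→slot 4, C skipped.
Slots: [1:A] [2:F] [3:B] [4:E]
Profit = 44 + 45 + 30 + 22 = 141

141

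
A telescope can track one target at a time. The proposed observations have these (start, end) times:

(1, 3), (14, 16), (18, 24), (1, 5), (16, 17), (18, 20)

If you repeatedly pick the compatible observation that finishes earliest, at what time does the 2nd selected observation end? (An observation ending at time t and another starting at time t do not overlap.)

16

By end time: (1,3), (1,5), (14,16), (16,17), (18,20), (18,24).
Pick (1,3); next start ≥ 3 → (14,16); next start ≥ 16 → (16,17); next start ≥ 17 → (18,20).
Selected: (1,3) (14,16) (16,17) (18,20)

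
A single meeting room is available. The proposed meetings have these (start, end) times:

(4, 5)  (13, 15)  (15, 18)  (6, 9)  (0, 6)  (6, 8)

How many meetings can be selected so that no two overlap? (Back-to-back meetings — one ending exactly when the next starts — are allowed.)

Sort by end time and greedily take each interval whose start is ≥ the last chosen end.
By end time: (4,5), (0,6), (6,8), (6,9), (13,15), (15,18).
Pick (4,5); next start ≥ 5 → (6,8); next start ≥ 8 → (13,15); next start ≥ 15 → (15,18).
Selected 4 meetings.

4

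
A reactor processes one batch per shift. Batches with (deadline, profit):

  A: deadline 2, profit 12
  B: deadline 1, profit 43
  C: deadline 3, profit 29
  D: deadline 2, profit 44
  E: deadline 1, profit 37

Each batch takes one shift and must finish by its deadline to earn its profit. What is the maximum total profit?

Sort by profit descending; place each in the latest free slot ≤ its deadline.
By profit: D(d2,44), B(d1,43), E(d1,37), C(d3,29), A(d2,12)
D→slot 2; B→slot 1; E skipped; C→slot 3; A skipped.
Profit = 43 + 44 + 29 = 116

116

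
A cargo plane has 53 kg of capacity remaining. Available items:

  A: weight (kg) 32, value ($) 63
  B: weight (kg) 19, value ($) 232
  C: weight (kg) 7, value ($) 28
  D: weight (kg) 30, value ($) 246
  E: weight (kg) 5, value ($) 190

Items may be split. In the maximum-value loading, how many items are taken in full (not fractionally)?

2

Greedy by value/weight ratio, highest first.
Order: E (190/5=38.00) > B (232/19=12.21) > D (246/30=8.20) > C (28/7=4.00) > A (63/32=1.97)
Fill: take E (5 @ 190) → take B (19 @ 232) → take 29/30 of D → 237.80; 53/53 used.
2 item(s) taken whole; one partial (take 29/30 of D).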